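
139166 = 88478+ 50688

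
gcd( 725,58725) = 725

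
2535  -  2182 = 353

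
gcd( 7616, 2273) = 1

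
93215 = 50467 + 42748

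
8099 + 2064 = 10163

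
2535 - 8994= - 6459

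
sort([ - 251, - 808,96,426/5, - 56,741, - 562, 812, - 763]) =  [ - 808, - 763, - 562, - 251,-56, 426/5,96,  741,  812 ] 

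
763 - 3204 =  - 2441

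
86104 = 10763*8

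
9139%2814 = 697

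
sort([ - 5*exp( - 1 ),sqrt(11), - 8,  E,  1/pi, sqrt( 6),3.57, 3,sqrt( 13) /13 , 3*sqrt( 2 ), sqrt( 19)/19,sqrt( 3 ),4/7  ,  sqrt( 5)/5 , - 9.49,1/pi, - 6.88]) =[ - 9.49 , - 8, - 6.88, - 5*exp ( - 1) , sqrt(19 ) /19, sqrt(13 ) /13, 1/pi,1/pi,sqrt( 5 ) /5, 4/7, sqrt (3),sqrt( 6 ) , E, 3,sqrt(11),3.57, 3*sqrt(2 ) ]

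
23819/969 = 24 + 563/969 =24.58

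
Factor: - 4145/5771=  -5^1 * 29^ ( - 1)*199^(-1)*829^1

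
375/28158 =125/9386 = 0.01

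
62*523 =32426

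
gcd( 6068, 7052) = 164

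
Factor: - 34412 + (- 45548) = -2^3*5^1*1999^1 = -79960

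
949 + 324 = 1273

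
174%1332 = 174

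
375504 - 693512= - 318008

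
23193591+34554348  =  57747939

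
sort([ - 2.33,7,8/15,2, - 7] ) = [- 7,-2.33, 8/15,2,7] 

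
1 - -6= 7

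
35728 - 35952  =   - 224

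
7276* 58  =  422008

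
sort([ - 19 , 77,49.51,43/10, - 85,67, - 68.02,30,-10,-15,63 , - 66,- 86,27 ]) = [ - 86, - 85, - 68.02  , - 66, - 19, - 15, - 10,43/10,27,30,49.51, 63, 67,77]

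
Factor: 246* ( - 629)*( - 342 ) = 2^2*3^3*17^1*19^1 * 37^1 * 41^1 = 52919028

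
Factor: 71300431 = 17^1*4194143^1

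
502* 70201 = 35240902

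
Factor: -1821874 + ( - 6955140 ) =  - 2^1*4388507^1 = -  8777014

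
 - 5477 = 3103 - 8580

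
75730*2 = 151460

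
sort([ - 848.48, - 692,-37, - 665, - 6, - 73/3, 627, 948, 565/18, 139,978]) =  [ - 848.48,-692, - 665,-37, - 73/3, - 6,565/18, 139,627,948,  978 ] 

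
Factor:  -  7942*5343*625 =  - 2^1*3^1*5^4 * 11^1*13^1*19^2*137^1 = - 26521316250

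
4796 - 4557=239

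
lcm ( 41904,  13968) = 41904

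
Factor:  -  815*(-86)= 70090 = 2^1 * 5^1*43^1*163^1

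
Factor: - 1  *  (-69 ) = 3^1*23^1 = 69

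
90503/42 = 2154  +  5/6 = 2154.83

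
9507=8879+628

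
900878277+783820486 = 1684698763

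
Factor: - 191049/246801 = - 43^1*1481^1* 82267^( - 1)  =  - 63683/82267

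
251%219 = 32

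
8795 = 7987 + 808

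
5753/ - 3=-1918 + 1/3 = - 1917.67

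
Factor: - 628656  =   - 2^4*3^1*7^1 * 1871^1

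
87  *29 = 2523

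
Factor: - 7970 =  - 2^1*5^1*797^1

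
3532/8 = 441 + 1/2 = 441.50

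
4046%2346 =1700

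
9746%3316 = 3114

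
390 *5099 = 1988610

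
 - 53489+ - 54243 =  - 107732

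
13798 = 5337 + 8461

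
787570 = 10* 78757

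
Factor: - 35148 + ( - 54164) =  -  2^5*2791^1 = - 89312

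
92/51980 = 1/565 = 0.00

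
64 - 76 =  - 12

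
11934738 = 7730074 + 4204664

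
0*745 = 0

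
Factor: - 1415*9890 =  - 2^1 *5^2*23^1*43^1*283^1 =-  13994350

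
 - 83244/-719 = 115 + 559/719 = 115.78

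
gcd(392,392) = 392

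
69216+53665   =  122881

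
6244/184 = 1561/46  =  33.93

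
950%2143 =950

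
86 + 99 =185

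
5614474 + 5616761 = 11231235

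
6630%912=246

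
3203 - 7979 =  - 4776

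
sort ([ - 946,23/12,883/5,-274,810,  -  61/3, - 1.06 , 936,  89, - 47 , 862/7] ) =[- 946, - 274,-47, - 61/3, - 1.06, 23/12, 89, 862/7, 883/5,810  ,  936]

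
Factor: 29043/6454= 9/2 = 2^( -1 )  *3^2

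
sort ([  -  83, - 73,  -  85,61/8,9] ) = [ - 85 , - 83, - 73,61/8, 9]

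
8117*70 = 568190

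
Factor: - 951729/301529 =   -  3^1*17^( - 1 )* 19^1* 59^1*283^1*17737^(-1) 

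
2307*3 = 6921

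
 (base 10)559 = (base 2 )1000101111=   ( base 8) 1057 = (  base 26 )LD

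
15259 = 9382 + 5877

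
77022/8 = 9627 + 3/4=9627.75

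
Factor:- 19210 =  - 2^1*5^1*17^1*113^1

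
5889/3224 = 1  +  205/248 = 1.83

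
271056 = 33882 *8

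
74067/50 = 1481 + 17/50 = 1481.34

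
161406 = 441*366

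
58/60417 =58/60417 =0.00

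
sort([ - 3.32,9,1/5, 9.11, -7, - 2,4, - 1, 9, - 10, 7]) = [ - 10, - 7, - 3.32, - 2, - 1, 1/5,4,7,9 , 9, 9.11 ] 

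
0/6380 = 0 = 0.00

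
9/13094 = 9/13094 = 0.00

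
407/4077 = 407/4077=0.10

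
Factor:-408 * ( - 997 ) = 2^3*3^1 * 17^1*997^1 =406776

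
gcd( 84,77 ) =7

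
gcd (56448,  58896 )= 144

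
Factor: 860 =2^2*5^1*43^1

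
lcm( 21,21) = 21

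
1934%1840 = 94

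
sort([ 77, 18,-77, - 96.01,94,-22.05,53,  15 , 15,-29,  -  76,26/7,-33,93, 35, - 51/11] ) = [ - 96.01,  -  77,  -  76, - 33, - 29, - 22.05, - 51/11,26/7, 15 , 15,18, 35, 53,77 , 93, 94]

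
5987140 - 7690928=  - 1703788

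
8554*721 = 6167434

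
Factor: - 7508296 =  - 2^3*938537^1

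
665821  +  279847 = 945668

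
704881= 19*37099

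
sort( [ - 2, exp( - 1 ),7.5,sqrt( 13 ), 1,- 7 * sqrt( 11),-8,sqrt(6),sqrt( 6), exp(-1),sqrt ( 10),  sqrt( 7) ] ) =[-7*sqrt( 11 ),-8, - 2,exp( - 1 ), exp (-1),1, sqrt( 6),sqrt( 6), sqrt (7 ),sqrt( 10),sqrt( 13),7.5]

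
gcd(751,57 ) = 1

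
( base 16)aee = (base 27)3MH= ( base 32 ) 2ne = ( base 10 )2798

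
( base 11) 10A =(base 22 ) 5L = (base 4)2003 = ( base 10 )131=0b10000011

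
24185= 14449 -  - 9736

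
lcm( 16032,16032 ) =16032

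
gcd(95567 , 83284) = 1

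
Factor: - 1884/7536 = -2^( - 2)   =  -  1/4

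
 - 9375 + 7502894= 7493519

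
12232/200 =61+4/25 = 61.16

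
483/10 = 48 + 3/10=48.30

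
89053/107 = 89053/107 = 832.27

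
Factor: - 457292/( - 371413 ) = 2^2 * 7^(-1)*11^1*19^1*97^( - 1 ) = 836/679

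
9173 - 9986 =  - 813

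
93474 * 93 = 8693082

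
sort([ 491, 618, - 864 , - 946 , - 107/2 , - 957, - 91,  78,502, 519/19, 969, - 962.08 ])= [-962.08, - 957,  -  946, - 864,-91, - 107/2, 519/19 , 78,491,502, 618, 969]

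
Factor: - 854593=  - 854593^1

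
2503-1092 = 1411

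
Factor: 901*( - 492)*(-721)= 319613532 = 2^2*3^1 *7^1*17^1*41^1 * 53^1 * 103^1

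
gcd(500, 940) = 20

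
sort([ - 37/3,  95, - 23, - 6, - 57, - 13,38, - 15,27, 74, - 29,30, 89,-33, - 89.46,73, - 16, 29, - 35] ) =[ - 89.46, - 57, - 35, - 33,  -  29, - 23, - 16,-15,  -  13, - 37/3, - 6, 27,29,30,  38, 73,74,  89,  95] 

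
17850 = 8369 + 9481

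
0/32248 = 0 = 0.00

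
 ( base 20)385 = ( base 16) 555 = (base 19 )3EG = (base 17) 4C5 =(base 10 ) 1365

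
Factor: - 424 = - 2^3*53^1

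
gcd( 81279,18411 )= 3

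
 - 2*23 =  - 46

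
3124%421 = 177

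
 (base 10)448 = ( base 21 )107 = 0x1C0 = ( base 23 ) JB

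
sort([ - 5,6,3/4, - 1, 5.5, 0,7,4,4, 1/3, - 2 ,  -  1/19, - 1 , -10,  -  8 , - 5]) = [ - 10, - 8, - 5, -5, - 2 , - 1, - 1,- 1/19 , 0,1/3, 3/4, 4,  4,5.5, 6, 7 ]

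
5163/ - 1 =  - 5163 + 0/1 = - 5163.00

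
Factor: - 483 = -3^1*7^1*23^1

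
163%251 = 163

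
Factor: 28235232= 2^5*3^2 * 17^1*73^1*79^1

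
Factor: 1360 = 2^4*5^1 * 17^1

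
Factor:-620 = - 2^2*5^1*31^1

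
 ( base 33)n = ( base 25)N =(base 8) 27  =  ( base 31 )N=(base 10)23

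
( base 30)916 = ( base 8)17710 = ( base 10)8136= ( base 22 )GHI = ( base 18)1720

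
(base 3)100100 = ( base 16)fc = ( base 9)310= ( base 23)am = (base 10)252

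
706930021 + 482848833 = 1189778854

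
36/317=36/317 =0.11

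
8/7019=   8/7019 = 0.00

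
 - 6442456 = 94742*( - 68) 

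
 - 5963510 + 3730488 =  - 2233022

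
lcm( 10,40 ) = 40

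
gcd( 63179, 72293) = 1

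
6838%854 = 6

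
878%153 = 113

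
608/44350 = 304/22175 =0.01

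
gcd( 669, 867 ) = 3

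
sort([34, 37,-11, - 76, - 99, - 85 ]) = [-99, - 85, - 76, - 11, 34, 37]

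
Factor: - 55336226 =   -  2^1 * 11^1*2515283^1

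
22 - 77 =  - 55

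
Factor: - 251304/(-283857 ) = 2^3 * 7^( - 2 )*37^1*283^1*1931^( - 1) = 83768/94619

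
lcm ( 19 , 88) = 1672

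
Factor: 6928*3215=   22273520   =  2^4*5^1*433^1*643^1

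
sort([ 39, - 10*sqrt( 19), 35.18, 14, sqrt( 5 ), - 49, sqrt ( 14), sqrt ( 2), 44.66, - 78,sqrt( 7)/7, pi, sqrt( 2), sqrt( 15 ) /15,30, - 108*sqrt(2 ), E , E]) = [ - 108*sqrt( 2 ), - 78, - 49 ,-10*sqrt( 19), sqrt( 15)/15,sqrt( 7)/7,sqrt(2),sqrt( 2), sqrt (5),E,  E,pi,sqrt (14 ), 14 , 30, 35.18, 39,44.66 ] 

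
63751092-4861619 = 58889473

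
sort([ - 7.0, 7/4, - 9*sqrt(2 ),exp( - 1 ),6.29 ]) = [ - 9 *sqrt( 2), - 7.0,exp ( - 1 ), 7/4,6.29 ] 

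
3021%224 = 109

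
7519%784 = 463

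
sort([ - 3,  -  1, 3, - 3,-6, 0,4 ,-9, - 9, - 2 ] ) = [ - 9,-9,  -  6,-3, - 3, - 2, - 1, 0, 3, 4]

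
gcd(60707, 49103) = 1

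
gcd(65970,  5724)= 18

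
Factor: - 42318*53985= - 2284537230 = - 2^1 * 3^3*5^1*59^1 *61^1*2351^1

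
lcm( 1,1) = 1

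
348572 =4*87143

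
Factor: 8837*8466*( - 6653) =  - 2^1*3^1*17^1*83^1 * 6653^1*8837^1 = - 497737821426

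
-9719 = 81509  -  91228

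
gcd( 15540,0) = 15540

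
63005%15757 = 15734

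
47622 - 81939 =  - 34317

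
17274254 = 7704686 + 9569568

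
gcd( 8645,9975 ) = 665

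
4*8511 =34044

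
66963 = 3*22321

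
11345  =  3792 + 7553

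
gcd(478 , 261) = 1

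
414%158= 98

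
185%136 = 49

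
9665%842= 403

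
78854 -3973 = 74881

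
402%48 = 18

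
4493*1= 4493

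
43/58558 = 43/58558 = 0.00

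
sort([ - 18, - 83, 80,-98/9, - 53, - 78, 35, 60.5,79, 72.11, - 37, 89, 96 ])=[ - 83, - 78, - 53, - 37,-18, - 98/9, 35, 60.5, 72.11, 79, 80, 89 , 96] 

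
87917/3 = 87917/3 = 29305.67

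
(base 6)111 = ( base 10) 43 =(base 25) 1I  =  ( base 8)53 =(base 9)47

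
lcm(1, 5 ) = 5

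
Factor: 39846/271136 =2^ (-4)*3^1* 29^1* 37^ (  -  1) = 87/592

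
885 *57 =50445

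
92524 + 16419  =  108943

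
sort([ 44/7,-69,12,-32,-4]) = [-69, - 32, - 4,44/7,  12 ]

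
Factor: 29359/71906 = 2^( - 1)*11^1* 17^1*229^(-1 )=187/458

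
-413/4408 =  - 1 +3995/4408=-  0.09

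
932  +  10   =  942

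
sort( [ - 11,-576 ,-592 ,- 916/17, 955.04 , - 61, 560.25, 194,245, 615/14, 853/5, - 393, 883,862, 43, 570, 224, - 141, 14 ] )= [ - 592, - 576,-393, - 141, - 61, - 916/17, - 11, 14, 43, 615/14, 853/5, 194, 224, 245, 560.25, 570, 862, 883, 955.04 ] 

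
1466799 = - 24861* ( - 59)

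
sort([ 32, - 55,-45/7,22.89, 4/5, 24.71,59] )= [ - 55,-45/7,4/5,22.89, 24.71 , 32,59 ]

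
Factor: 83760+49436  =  2^2*7^1*67^1*71^1 = 133196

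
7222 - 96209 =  - 88987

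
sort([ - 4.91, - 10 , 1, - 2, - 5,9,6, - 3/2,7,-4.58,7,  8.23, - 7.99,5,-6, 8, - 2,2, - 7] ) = [-10, - 7.99, - 7, - 6, - 5,-4.91,  -  4.58,-2,-2, -3/2,1,2,5,  6,7, 7,8,8.23 , 9 ] 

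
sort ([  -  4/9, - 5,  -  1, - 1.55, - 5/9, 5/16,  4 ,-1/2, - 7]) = [-7, - 5,  -  1.55,-1, -5/9, - 1/2, - 4/9,5/16, 4 ]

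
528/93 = 176/31 = 5.68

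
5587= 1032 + 4555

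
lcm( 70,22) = 770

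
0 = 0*64084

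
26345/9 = 2927 + 2/9 = 2927.22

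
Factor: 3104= 2^5 * 97^1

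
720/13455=16/299= 0.05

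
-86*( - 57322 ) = 4929692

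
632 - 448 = 184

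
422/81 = 5+17/81 = 5.21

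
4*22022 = 88088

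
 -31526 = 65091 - 96617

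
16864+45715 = 62579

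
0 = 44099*0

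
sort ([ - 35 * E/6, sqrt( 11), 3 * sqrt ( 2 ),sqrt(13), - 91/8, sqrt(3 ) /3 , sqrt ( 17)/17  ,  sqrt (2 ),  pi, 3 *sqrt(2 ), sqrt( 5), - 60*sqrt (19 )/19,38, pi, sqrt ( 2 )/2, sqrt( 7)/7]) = [  -  35*E/6, - 60* sqrt( 19)/19,  -  91/8, sqrt(17)/17, sqrt( 7)/7,sqrt (3 )/3, sqrt( 2) /2, sqrt(2) , sqrt( 5 ), pi,pi, sqrt ( 11 ),sqrt( 13), 3 * sqrt (2 ), 3* sqrt( 2),38 ] 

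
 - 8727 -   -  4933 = - 3794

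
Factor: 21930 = 2^1*3^1 *5^1*17^1*43^1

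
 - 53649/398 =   -  53649/398 = - 134.80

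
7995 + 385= 8380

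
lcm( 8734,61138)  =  61138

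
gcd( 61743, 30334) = 1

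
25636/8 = 6409/2=3204.50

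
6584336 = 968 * 6802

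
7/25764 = 7/25764= 0.00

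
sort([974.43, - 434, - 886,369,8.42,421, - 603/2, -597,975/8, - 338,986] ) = [ -886, - 597,-434,  -  338,- 603/2, 8.42,975/8, 369,421, 974.43,986 ] 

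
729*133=96957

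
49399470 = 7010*7047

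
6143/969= 6143/969 = 6.34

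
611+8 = 619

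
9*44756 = 402804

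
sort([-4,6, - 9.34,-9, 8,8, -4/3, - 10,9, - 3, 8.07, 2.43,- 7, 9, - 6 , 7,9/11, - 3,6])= [ - 10,  -  9.34, - 9 ,  -  7 , - 6, - 4, - 3,- 3, - 4/3,9/11,  2.43,6 , 6 , 7,8,8,8.07,9,9 ]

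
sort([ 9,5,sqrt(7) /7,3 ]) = [ sqrt( 7)/7, 3,5 , 9 ] 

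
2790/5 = 558   =  558.00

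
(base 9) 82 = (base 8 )112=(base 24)32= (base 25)2O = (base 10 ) 74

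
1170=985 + 185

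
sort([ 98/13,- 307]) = [ - 307, 98/13]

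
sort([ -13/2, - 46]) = [-46 , - 13/2]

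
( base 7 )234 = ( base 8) 173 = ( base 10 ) 123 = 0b1111011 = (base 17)74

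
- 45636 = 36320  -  81956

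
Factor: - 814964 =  -2^2*79^1*2579^1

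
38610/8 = 4826 + 1/4 = 4826.25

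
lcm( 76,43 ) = 3268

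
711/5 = 142 + 1/5 = 142.20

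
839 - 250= 589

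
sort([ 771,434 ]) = [434,771 ]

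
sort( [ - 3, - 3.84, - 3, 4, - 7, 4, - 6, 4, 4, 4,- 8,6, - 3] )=[ - 8, - 7, - 6,-3.84,-3, - 3,-3 , 4, 4,4, 4,4, 6]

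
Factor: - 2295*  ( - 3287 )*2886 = 21771017190 = 2^1*3^4*5^1*13^1*17^1*19^1*37^1*173^1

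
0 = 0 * 31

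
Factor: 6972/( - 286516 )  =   - 21/863= - 3^1*7^1*863^(-1 ) 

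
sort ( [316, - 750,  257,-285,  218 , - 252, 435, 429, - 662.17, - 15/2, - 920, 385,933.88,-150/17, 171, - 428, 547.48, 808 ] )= [ - 920,-750, - 662.17,-428, - 285, - 252 , - 150/17,-15/2, 171, 218,  257 , 316, 385,429, 435,547.48, 808,933.88 ]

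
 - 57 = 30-87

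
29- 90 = - 61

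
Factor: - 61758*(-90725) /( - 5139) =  - 2^1*5^2 * 19^1 * 47^1*73^1*191^1*571^( - 1) = -622554950/571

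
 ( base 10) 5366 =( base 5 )132431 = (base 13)259a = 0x14F6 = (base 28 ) 6ni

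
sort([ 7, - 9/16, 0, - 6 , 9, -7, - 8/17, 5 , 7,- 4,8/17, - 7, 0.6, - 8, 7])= [ - 8, - 7 , - 7, - 6, - 4 , - 9/16, - 8/17, 0, 8/17, 0.6 , 5, 7,7,7,9] 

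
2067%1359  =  708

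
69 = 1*69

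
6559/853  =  6559/853 = 7.69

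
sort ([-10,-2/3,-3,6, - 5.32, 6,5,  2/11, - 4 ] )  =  [ - 10,-5.32, -4,-3, - 2/3,  2/11,5,6,6 ]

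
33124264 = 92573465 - 59449201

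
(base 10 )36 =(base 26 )1A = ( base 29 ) 17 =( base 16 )24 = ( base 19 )1h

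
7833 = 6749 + 1084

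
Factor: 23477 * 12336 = 289612272 = 2^4*3^1*17^1*257^1*1381^1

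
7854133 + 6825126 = 14679259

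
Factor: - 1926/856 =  - 2^ ( - 2)*3^2 = - 9/4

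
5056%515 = 421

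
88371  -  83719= 4652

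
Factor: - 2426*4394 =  -2^2*13^3*1213^1 = - 10659844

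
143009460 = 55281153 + 87728307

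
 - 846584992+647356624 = -199228368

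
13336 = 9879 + 3457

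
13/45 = 13/45=0.29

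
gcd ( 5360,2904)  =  8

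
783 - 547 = 236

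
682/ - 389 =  - 2 + 96/389 = - 1.75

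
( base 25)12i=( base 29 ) NQ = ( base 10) 693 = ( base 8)1265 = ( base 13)414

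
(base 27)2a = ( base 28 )28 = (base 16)40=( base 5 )224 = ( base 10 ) 64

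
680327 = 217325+463002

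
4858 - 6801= - 1943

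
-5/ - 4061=5/4061 = 0.00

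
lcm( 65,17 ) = 1105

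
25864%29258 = 25864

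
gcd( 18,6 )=6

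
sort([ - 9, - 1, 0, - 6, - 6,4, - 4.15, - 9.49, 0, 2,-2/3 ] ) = [ - 9.49, - 9, - 6, - 6, - 4.15, - 1,  -  2/3, 0,0, 2,4 ]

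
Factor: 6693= 3^1 * 23^1 * 97^1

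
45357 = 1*45357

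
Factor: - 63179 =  - 63179^1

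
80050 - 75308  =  4742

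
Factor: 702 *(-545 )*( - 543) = 2^1*3^4*5^1*13^1*109^1*181^1  =  207746370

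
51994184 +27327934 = 79322118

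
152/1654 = 76/827 =0.09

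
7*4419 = 30933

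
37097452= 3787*9796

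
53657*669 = 35896533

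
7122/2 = 3561= 3561.00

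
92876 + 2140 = 95016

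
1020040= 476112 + 543928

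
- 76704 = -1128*68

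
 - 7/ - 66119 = 7/66119 =0.00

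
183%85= 13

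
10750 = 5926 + 4824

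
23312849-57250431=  - 33937582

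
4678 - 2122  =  2556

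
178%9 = 7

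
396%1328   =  396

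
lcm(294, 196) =588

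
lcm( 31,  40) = 1240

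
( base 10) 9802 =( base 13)4600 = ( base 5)303202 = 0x264A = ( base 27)DC1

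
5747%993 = 782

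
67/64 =1 + 3/64 = 1.05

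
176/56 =22/7 = 3.14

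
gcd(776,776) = 776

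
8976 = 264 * 34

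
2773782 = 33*84054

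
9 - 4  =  5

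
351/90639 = 13/3357 = 0.00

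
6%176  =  6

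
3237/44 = 73 + 25/44 = 73.57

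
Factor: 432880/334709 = 2^4 * 5^1*7^1*433^(- 1) = 560/433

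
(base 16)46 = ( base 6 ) 154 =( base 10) 70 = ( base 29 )2C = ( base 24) 2m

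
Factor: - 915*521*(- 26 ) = 12394590 = 2^1*3^1 * 5^1 *13^1*61^1*521^1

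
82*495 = 40590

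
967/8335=967/8335  =  0.12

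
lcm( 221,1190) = 15470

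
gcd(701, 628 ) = 1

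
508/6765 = 508/6765=0.08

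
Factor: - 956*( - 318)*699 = 2^3*3^2 * 53^1 * 233^1*239^1 = 212501592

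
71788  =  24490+47298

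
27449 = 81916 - 54467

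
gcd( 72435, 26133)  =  3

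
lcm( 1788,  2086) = 12516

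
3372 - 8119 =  - 4747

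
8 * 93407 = 747256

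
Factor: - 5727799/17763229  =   - 7^1*73^1*  79^( - 1) * 1019^1*20441^( - 1)= -  520709/1614839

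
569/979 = 569/979 =0.58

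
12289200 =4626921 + 7662279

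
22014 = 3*7338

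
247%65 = 52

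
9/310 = 9/310 =0.03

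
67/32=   67/32=2.09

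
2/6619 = 2/6619 = 0.00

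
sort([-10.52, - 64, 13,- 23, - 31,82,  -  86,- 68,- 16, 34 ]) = [ - 86, - 68, -64, - 31, - 23, - 16,-10.52,13, 34,  82 ] 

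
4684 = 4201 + 483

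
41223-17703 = 23520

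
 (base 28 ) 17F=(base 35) SF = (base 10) 995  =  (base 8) 1743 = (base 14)511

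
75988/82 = 926 + 28/41 = 926.68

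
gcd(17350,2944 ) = 2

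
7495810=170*44093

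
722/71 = 722/71 = 10.17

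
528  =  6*88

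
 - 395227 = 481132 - 876359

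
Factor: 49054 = 2^1 * 24527^1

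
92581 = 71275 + 21306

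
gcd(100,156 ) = 4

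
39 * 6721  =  262119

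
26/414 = 13/207 = 0.06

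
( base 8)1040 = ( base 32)h0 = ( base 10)544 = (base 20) 174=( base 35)FJ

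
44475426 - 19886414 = 24589012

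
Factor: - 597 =-3^1*199^1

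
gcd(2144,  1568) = 32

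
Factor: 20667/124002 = 2^(-1 )*3^ ( - 1 )=1/6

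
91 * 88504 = 8053864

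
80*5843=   467440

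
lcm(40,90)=360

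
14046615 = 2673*5255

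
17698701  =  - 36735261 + 54433962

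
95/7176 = 95/7176 = 0.01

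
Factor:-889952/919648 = - 959/991 = - 7^1*137^1*991^( - 1)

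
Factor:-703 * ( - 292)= 2^2*19^1*37^1*73^1 = 205276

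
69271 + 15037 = 84308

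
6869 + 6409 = 13278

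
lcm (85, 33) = 2805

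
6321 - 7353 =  - 1032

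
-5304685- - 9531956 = 4227271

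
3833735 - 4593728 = -759993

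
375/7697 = 375/7697 = 0.05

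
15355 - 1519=13836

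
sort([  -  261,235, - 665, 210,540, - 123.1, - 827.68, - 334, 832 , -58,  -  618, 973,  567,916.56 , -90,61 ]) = [ -827.68, - 665, - 618,-334,  -  261,-123.1,  -  90, - 58, 61, 210,  235,540,  567,832, 916.56,973] 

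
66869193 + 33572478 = 100441671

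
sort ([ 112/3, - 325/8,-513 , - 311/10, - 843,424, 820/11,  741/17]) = [ - 843, - 513, - 325/8,-311/10, 112/3, 741/17, 820/11, 424]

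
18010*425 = 7654250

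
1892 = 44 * 43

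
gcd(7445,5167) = 1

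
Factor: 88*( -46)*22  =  -89056  =  - 2^5 * 11^2*23^1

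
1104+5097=6201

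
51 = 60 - 9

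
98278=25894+72384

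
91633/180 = 91633/180 = 509.07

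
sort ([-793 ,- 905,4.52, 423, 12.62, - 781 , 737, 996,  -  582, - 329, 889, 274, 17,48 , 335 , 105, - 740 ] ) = [ - 905, - 793, - 781,-740,-582, - 329, 4.52,12.62,  17,48, 105, 274,  335, 423,  737,889, 996 ]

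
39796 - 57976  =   - 18180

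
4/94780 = 1/23695  =  0.00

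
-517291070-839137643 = -1356428713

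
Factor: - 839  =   - 839^1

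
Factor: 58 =2^1*29^1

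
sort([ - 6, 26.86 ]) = [ - 6  ,  26.86 ]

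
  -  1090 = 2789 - 3879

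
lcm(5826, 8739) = 17478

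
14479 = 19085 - 4606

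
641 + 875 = 1516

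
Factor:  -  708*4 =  - 2832 = - 2^4*3^1*59^1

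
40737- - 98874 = 139611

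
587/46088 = 587/46088 = 0.01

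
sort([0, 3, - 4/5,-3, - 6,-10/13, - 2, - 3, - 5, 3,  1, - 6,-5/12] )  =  [ - 6, - 6, -5, - 3, - 3,  -  2,-4/5 ,-10/13,-5/12 , 0, 1,3, 3 ] 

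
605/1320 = 11/24 = 0.46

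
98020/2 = 49010 = 49010.00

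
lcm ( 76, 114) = 228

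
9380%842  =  118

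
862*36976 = 31873312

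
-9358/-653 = 14 +216/653 = 14.33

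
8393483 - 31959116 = -23565633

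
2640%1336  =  1304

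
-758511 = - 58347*13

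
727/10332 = 727/10332 = 0.07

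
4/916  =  1/229=0.00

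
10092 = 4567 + 5525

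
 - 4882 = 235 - 5117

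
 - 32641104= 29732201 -62373305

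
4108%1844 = 420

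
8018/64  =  125+9/32 = 125.28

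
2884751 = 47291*61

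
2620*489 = 1281180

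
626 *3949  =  2472074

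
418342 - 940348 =  -  522006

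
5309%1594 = 527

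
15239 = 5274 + 9965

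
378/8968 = 189/4484 = 0.04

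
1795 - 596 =1199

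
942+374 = 1316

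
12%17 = 12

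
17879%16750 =1129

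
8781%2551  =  1128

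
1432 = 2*716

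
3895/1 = 3895  =  3895.00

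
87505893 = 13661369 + 73844524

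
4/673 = 4/673 =0.01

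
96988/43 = 96988/43= 2255.53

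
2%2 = 0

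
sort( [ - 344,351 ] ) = [ - 344, 351]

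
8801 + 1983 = 10784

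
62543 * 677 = 42341611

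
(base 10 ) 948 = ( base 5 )12243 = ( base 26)1AC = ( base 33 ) so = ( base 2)1110110100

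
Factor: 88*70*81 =498960 = 2^4*3^4*5^1*7^1*11^1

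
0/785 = 0=0.00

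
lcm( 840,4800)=33600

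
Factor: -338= - 2^1*13^2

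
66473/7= 66473/7 = 9496.14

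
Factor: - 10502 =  - 2^1*59^1*89^1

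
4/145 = 4/145 =0.03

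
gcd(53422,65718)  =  2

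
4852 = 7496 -2644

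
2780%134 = 100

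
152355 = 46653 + 105702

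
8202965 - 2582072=5620893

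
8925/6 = 1487 + 1/2=1487.50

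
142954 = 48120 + 94834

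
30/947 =30/947 = 0.03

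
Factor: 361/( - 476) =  - 2^( - 2)*7^ ( - 1) * 17^( - 1) * 19^2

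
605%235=135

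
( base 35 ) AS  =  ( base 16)17A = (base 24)FI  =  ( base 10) 378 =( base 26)EE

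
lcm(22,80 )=880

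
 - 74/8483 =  - 1 + 8409/8483 = - 0.01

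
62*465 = 28830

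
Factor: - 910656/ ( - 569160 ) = 2^3 *5^( - 1) = 8/5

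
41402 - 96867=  - 55465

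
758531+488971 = 1247502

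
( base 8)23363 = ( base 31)ABK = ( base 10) 9971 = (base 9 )14608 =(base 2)10011011110011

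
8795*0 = 0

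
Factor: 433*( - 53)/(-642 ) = 2^( - 1 )*3^(  -  1 )*53^1 * 107^ ( - 1 )*433^1  =  22949/642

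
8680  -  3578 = 5102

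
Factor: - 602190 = -2^1*3^2*5^1*6691^1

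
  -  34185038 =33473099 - 67658137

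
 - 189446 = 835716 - 1025162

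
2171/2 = 1085  +  1/2 = 1085.50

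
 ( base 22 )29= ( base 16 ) 35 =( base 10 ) 53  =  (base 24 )25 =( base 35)1i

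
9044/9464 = 323/338 = 0.96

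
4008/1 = 4008  =  4008.00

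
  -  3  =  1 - 4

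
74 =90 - 16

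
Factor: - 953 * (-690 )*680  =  447147600 = 2^4*3^1*5^2*17^1*23^1*953^1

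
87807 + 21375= 109182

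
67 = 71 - 4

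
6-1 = 5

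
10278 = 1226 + 9052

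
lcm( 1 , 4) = 4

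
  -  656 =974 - 1630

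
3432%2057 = 1375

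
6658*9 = 59922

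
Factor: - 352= -2^5*11^1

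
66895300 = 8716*7675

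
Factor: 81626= 2^1*40813^1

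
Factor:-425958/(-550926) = 559/723 = 3^(  -  1)*13^1*43^1*241^( - 1)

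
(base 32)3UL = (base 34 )3h7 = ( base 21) 940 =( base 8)7725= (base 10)4053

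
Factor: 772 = 2^2*193^1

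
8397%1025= 197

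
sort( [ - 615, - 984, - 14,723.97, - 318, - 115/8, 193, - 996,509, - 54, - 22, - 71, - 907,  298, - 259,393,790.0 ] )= [ - 996, - 984, - 907, - 615, - 318,-259, - 71, - 54, - 22, - 115/8, - 14,193,  298,393,509 , 723.97,790.0]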